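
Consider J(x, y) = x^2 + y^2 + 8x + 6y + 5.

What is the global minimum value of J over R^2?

J(x,y) separates as P(x) + Q(y) + 5, so its minimum is min P + min Q + 5.
P'(x) = 2x + 8 vanishes at x ∈ {-4}; Q'(y) = 2y + 6 vanishes at y ∈ {-3}.
Local minima of P (where P''>0): P(-4)=-16. Local minima of Q: Q(-3)=-9.
So the global minimum of J is P(-4) + Q(-3) + 5 = -16 − 9 + 5 = -20, attained at (-4, -3).

-20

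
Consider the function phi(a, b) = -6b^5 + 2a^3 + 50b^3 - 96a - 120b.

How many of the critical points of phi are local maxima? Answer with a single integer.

phi separates as a function of a plus a function of b, so ∇phi=0 decouples.
∂phi/∂a = 6(a - 4)(a + 4) = 0 at a ∈ {-4, 4}; ∂phi/∂b = -30(b - 2)(b - 1)(b + 1)(b + 2) = 0 at b ∈ {-2, -1, 1, 2}.
The Hessian is diagonal: diag(phi_aa, phi_bb). Second derivatives: phi_aa(-4)=-48, phi_aa(4)=48; phi_bb(-2)=360, phi_bb(-1)=-180, phi_bb(1)=180, phi_bb(2)=-360.
Local maxima occur where both diagonal entries negative: (-4, -1), (-4, 2). Count: 2.

2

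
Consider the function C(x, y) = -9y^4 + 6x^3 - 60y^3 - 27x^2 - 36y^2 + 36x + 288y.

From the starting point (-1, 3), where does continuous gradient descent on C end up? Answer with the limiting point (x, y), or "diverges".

diverges

C is separable, so gradient descent decouples: x follows -∂C/∂x, y follows -∂C/∂y.
∂C/∂x = 18(x - 2)(x - 1); at x=-1 this is 108, so x decreases.
∂C/∂y = -36(y - 1)(y + 2)(y + 4); at y=3 this is -2520, so y increases.
The x-coordinate has no critical point in that direction and runs off to infinity.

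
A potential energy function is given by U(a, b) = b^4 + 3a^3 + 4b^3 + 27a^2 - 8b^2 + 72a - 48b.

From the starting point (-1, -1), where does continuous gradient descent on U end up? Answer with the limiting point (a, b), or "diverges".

U is separable, so gradient descent decouples: a follows -∂U/∂a, b follows -∂U/∂b.
∂U/∂a = 9(a + 2)(a + 4); at a=-1 this is 27, so a decreases.
∂U/∂b = 4(b - 2)(b + 2)(b + 3); at b=-1 this is -24, so b increases.
a converges to its nearest critical value -2 (a local min of the a-part); b converges to 2. The iterate converges to (-2, 2).

(-2, 2)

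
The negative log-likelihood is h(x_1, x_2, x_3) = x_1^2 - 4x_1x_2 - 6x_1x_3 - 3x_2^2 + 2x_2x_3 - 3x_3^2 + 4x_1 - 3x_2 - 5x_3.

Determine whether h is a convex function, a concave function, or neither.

neither

h is quadratic, so its Hessian is the constant matrix H = [[2, -4, -6], [-4, -6, 2], [-6, 2, -6]].
Leading principal minors: 2, -28, 472.
Neither pattern holds ⇒ H is indefinite ⇒ neither convex nor concave.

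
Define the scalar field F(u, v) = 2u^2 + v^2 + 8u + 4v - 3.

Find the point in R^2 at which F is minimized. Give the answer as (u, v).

F(u,v) separates as P(u) + Q(v) − 3, so its minimum is min P + min Q − 3.
P'(u) = 4u + 8 vanishes at u ∈ {-2}; Q'(v) = 2v + 4 vanishes at v ∈ {-2}.
Local minima of P (where P''>0): P(-2)=-8. Local minima of Q: Q(-2)=-4.
So the global minimum of F is P(-2) + Q(-2) − 3 = -8 − 4 − 3 = -15, attained at (-2, -2).

(-2, -2)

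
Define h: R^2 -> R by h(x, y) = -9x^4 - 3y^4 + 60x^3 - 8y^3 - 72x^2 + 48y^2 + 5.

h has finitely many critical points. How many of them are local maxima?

h separates as a function of x plus a function of y, so ∇h=0 decouples.
∂h/∂x = -36x(x - 4)(x - 1) = 0 at x ∈ {0, 1, 4}; ∂h/∂y = -12y(y - 2)(y + 4) = 0 at y ∈ {-4, 0, 2}.
The Hessian is diagonal: diag(h_xx, h_yy). Second derivatives: h_xx(0)=-144, h_xx(1)=108, h_xx(4)=-432; h_yy(-4)=-288, h_yy(0)=96, h_yy(2)=-144.
Local maxima occur where both diagonal entries negative: (0, -4), (0, 2), (4, -4), (4, 2). Count: 4.

4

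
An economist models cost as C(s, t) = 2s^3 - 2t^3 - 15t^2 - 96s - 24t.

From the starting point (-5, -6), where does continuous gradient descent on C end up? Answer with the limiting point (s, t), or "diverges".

C is separable, so gradient descent decouples: s follows -∂C/∂s, t follows -∂C/∂t.
∂C/∂s = 6(s - 4)(s + 4); at s=-5 this is 54, so s decreases.
∂C/∂t = -6(t + 1)(t + 4); at t=-6 this is -60, so t increases.
The s-coordinate has no critical point in that direction and runs off to infinity.

diverges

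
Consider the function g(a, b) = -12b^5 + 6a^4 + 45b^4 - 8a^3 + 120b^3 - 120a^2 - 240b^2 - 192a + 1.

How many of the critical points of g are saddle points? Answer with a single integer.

g separates as a function of a plus a function of b, so ∇g=0 decouples.
∂g/∂a = 24(a - 4)(a + 1)(a + 2) = 0 at a ∈ {-2, -1, 4}; ∂g/∂b = -60b(b - 4)(b - 1)(b + 2) = 0 at b ∈ {-2, 0, 1, 4}.
The Hessian is diagonal: diag(g_aa, g_bb). Second derivatives: g_aa(-2)=144, g_aa(-1)=-120, g_aa(4)=720; g_bb(-2)=2160, g_bb(0)=-480, g_bb(1)=540, g_bb(4)=-4320.
Saddle points occur where the two diagonal entries have opposite signs: (-2, 0), (-2, 4), (-1, -2), (-1, 1), (4, 0), (4, 4). Count: 6.

6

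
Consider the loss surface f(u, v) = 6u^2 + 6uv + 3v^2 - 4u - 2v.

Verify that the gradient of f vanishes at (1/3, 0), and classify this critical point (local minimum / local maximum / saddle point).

∇f = (12u + 6v - 4, 6u + 6v - 2); substituting (1/3, 0) gives ∇f = (0, 0), so (1/3, 0) is indeed a critical point.
The Hessian of f is constant: H = [[12, 6], [6, 6]].
det(H) = 12·6 − 6² = 36.
det(H) > 0 and tr(H) = 18 > 0, so H is positive definite and the point is a local minimum.

local minimum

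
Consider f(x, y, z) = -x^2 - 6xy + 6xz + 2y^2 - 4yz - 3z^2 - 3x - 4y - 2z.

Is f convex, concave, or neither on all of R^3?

f is quadratic, so its Hessian is the constant matrix H = [[-2, -6, 6], [-6, 4, -4], [6, -4, -6]].
Leading principal minors: -2, -44, 440.
Neither pattern holds ⇒ H is indefinite ⇒ neither convex nor concave.

neither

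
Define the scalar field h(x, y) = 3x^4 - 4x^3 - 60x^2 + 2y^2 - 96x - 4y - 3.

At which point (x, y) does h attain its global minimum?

(4, 1)

h(x,y) separates as P(x) + Q(y) − 3, so its minimum is min P + min Q − 3.
P'(x) = 12(x - 4)(x + 1)(x + 2) vanishes at x ∈ {-2, -1, 4}; Q'(y) = 4y - 4 vanishes at y ∈ {1}.
Local minima of P (where P''>0): P(-2)=32, P(4)=-832. Local minima of Q: Q(1)=-2.
So the global minimum of h is P(4) + Q(1) − 3 = -832 − 2 − 3 = -837, attained at (4, 1).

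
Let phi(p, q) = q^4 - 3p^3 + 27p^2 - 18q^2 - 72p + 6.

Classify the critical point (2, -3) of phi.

The mixed partial ∂²phi/∂p∂q is 0, so the Hessian at any point is diag(phi_pp, phi_qq) = diag(18(-p + 3), 12(q^2 - 3)).
At (2, -3): H = diag(18, 72).
Both eigenvalues are positive, so H is positive definite: a local minimum.

local minimum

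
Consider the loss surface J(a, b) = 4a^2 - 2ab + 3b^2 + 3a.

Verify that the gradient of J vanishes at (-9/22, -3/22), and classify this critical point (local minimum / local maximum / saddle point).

local minimum

∇J = (8a - 2b + 3, -2a + 6b); substituting (-9/22, -3/22) gives ∇J = (0, 0), so (-9/22, -3/22) is indeed a critical point.
The Hessian of J is constant: H = [[8, -2], [-2, 6]].
det(H) = 8·6 − (-2)² = 44.
det(H) > 0 and tr(H) = 14 > 0, so H is positive definite and the point is a local minimum.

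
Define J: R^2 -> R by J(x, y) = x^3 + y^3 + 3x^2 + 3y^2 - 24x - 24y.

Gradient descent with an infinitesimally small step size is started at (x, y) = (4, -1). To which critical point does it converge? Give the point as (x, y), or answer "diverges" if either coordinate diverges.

(2, 2)

J is separable, so gradient descent decouples: x follows -∂J/∂x, y follows -∂J/∂y.
∂J/∂x = 3(x - 2)(x + 4); at x=4 this is 48, so x decreases.
∂J/∂y = 3(y - 2)(y + 4); at y=-1 this is -27, so y increases.
x converges to its nearest critical value 2 (a local min of the x-part); y converges to 2. The iterate converges to (2, 2).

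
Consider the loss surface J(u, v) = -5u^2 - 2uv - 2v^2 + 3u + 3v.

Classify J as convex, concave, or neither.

concave

J is quadratic, so its Hessian is the constant matrix H = [[-10, -2], [-2, -4]].
det(H) = 36, tr(H) = -14.
det(H) > 0 and tr(H) < 0, so H is negative definite everywhere: concave.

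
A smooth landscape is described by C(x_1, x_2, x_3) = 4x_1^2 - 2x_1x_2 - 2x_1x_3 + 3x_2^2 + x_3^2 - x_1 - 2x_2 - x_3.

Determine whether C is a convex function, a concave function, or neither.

C is quadratic, so its Hessian is the constant matrix H = [[8, -2, -2], [-2, 6, 0], [-2, 0, 2]].
Leading principal minors: 8, 44, 64.
All positive ⇒ H ≻ 0 ⇒ convex.

convex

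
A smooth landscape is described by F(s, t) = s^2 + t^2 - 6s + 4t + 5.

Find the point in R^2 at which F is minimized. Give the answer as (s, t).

F(s,t) separates as P(s) + Q(t) + 5, so its minimum is min P + min Q + 5.
P'(s) = 2s - 6 vanishes at s ∈ {3}; Q'(t) = 2(t + 2) vanishes at t ∈ {-2}.
Local minima of P (where P''>0): P(3)=-9. Local minima of Q: Q(-2)=-4.
So the global minimum of F is P(3) + Q(-2) + 5 = -9 − 4 + 5 = -8, attained at (3, -2).

(3, -2)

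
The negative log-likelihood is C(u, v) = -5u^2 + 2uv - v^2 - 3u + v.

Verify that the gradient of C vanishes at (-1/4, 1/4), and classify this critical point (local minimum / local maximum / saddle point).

local maximum

∇C = (-10u + 2v - 3, 2u - 2v + 1); substituting (-1/4, 1/4) gives ∇C = (0, 0), so (-1/4, 1/4) is indeed a critical point.
The Hessian of C is constant: H = [[-10, 2], [2, -2]].
det(H) = (-10)·(-2) − 2² = 16.
det(H) > 0 and tr(H) = -12 < 0, so H is negative definite and the point is a local maximum.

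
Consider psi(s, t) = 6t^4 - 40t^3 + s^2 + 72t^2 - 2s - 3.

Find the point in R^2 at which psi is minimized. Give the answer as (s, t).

(1, 0)

psi(s,t) separates as P(s) + Q(t) − 3, so its minimum is min P + min Q − 3.
P'(s) = 2s - 2 vanishes at s ∈ {1}; Q'(t) = 24t(t - 3)(t - 2) vanishes at t ∈ {0, 2, 3}.
Local minima of P (where P''>0): P(1)=-1. Local minima of Q: Q(0)=0, Q(3)=54.
So the global minimum of psi is P(1) + Q(0) − 3 = -1 + 0 − 3 = -4, attained at (1, 0).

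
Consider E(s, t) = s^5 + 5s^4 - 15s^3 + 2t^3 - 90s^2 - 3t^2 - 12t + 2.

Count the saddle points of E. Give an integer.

4

E separates as a function of s plus a function of t, so ∇E=0 decouples.
∂E/∂s = 5s(s - 3)(s + 3)(s + 4) = 0 at s ∈ {-4, -3, 0, 3}; ∂E/∂t = 6(t - 2)(t + 1) = 0 at t ∈ {-1, 2}.
The Hessian is diagonal: diag(E_ss, E_tt). Second derivatives: E_ss(-4)=-140, E_ss(-3)=90, E_ss(0)=-180, E_ss(3)=630; E_tt(-1)=-18, E_tt(2)=18.
Saddle points occur where the two diagonal entries have opposite signs: (-4, 2), (-3, -1), (0, 2), (3, -1). Count: 4.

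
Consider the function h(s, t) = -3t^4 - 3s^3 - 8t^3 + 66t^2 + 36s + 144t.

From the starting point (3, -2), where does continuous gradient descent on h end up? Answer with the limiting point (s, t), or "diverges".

h is separable, so gradient descent decouples: s follows -∂h/∂s, t follows -∂h/∂t.
∂h/∂s = -9(s - 2)(s + 2); at s=3 this is -45, so s increases.
∂h/∂t = -12(t - 3)(t + 1)(t + 4); at t=-2 this is -120, so t increases.
The s-coordinate has no critical point in that direction and runs off to infinity.

diverges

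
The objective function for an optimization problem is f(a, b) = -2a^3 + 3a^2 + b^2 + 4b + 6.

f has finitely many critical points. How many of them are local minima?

1

f separates as a function of a plus a function of b, so ∇f=0 decouples.
∂f/∂a = -6a(a - 1) = 0 at a ∈ {0, 1}; ∂f/∂b = 2(b + 2) = 0 at b ∈ {-2}.
The Hessian is diagonal: diag(f_aa, f_bb). Second derivatives: f_aa(0)=6, f_aa(1)=-6; f_bb(-2)=2.
Local minima occur where both diagonal entries positive: (0, -2). Count: 1.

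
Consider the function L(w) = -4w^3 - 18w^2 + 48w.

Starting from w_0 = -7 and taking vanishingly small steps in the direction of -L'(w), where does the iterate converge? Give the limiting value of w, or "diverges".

-4

L'(w) = -12(w - 1)(w + 4), so L'(-7) = -288.
Gradient descent moves in the -L' direction, i.e. w is increasing.
The nearest critical point in that direction is w = -4, where L'' = 60 > 0 (a local minimum). The iterate converges there.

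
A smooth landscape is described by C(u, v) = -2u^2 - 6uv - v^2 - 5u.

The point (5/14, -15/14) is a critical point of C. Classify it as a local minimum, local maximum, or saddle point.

The Hessian of C is constant: H = [[-4, -6], [-6, -2]].
det(H) = (-4)·(-2) − (-6)² = -28.
Since det(H) < 0, H is indefinite and the critical point is a saddle point.

saddle point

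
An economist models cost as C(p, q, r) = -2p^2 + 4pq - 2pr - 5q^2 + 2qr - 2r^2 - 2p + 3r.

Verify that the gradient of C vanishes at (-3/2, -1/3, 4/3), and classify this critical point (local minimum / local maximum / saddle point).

local maximum

∇C = (-4p + 4q - 2r - 2, 4p - 10q + 2r, -2p + 2q - 4r + 3); substituting (-3/2, -1/3, 4/3) gives ∇C = (0, 0, 0), so (-3/2, -1/3, 4/3) is indeed a critical point.
The Hessian is constant: H = [[-4, 4, -2], [4, -10, 2], [-2, 2, -4]].
Leading principal minors: Δ₁ = -4, Δ₂ = 24, Δ₃ = -72.
The minors alternate sign starting negative (−, +, −), so H is negative definite: a local maximum.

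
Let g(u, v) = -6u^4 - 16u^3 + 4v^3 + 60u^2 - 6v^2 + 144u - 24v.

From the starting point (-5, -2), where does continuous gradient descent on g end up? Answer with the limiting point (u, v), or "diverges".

g is separable, so gradient descent decouples: u follows -∂g/∂u, v follows -∂g/∂v.
∂g/∂u = -24(u - 2)(u + 1)(u + 3); at u=-5 this is 1344, so u decreases.
∂g/∂v = 12(v - 2)(v + 1); at v=-2 this is 48, so v decreases.
The u-coordinate has no critical point in that direction and runs off to infinity.

diverges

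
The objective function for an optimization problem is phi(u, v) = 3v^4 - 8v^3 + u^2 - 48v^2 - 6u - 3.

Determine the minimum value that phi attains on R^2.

phi(u,v) separates as P(u) + Q(v) − 3, so its minimum is min P + min Q − 3.
P'(u) = 2u - 6 vanishes at u ∈ {3}; Q'(v) = 12v(v - 4)(v + 2) vanishes at v ∈ {-2, 0, 4}.
Local minima of P (where P''>0): P(3)=-9. Local minima of Q: Q(-2)=-80, Q(4)=-512.
So the global minimum of phi is P(3) + Q(4) − 3 = -9 − 512 − 3 = -524, attained at (3, 4).

-524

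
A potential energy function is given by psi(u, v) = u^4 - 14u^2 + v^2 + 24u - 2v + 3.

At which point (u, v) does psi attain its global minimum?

(-3, 1)

psi(u,v) separates as P(u) + Q(v) + 3, so its minimum is min P + min Q + 3.
P'(u) = 4(u - 2)(u - 1)(u + 3) vanishes at u ∈ {-3, 1, 2}; Q'(v) = 2v - 2 vanishes at v ∈ {1}.
Local minima of P (where P''>0): P(-3)=-117, P(2)=8. Local minima of Q: Q(1)=-1.
So the global minimum of psi is P(-3) + Q(1) + 3 = -117 − 1 + 3 = -115, attained at (-3, 1).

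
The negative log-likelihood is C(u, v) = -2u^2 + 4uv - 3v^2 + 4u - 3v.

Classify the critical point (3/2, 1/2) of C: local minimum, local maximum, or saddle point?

local maximum

The Hessian of C is constant: H = [[-4, 4], [4, -6]].
det(H) = (-4)·(-6) − 4² = 8.
det(H) > 0 and tr(H) = -10 < 0, so H is negative definite and the point is a local maximum.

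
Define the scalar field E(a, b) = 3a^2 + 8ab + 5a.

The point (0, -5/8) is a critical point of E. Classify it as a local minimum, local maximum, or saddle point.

saddle point

The Hessian of E is constant: H = [[6, 8], [8, 0]].
det(H) = 6·0 − 8² = -64.
Since det(H) < 0, H is indefinite and the critical point is a saddle point.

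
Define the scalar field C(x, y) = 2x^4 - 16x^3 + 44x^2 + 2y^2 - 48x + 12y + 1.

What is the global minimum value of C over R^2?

C(x,y) separates as P(x) + Q(y) + 1, so its minimum is min P + min Q + 1.
P'(x) = 8(x - 3)(x - 2)(x - 1) vanishes at x ∈ {1, 2, 3}; Q'(y) = 4y + 12 vanishes at y ∈ {-3}.
Local minima of P (where P''>0): P(1)=-18, P(3)=-18. Local minima of Q: Q(-3)=-18.
So the global minimum of C is P(1) + Q(-3) + 1 = -18 − 18 + 1 = -35, attained at (1, -3).

-35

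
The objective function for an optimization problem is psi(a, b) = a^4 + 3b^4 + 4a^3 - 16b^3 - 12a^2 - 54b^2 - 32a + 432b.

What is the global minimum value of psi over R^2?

-1171

psi(a,b) separates as P(a) + Q(b), so its minimum is min P + min Q.
P'(a) = 4(a - 2)(a + 1)(a + 4) vanishes at a ∈ {-4, -1, 2}; Q'(b) = 12(b - 4)(b - 3)(b + 3) vanishes at b ∈ {-3, 3, 4}.
Local minima of P (where P''>0): P(-4)=-64, P(2)=-64. Local minima of Q: Q(-3)=-1107, Q(4)=608.
So the global minimum of psi is P(-4) + Q(-3) = -64 − 1107 = -1171, attained at (-4, -3).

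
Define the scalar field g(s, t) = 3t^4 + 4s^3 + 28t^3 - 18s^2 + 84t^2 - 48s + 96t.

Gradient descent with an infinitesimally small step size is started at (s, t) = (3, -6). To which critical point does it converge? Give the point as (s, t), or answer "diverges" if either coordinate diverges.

(4, -4)

g is separable, so gradient descent decouples: s follows -∂g/∂s, t follows -∂g/∂t.
∂g/∂s = 12(s - 4)(s + 1); at s=3 this is -48, so s increases.
∂g/∂t = 12(t + 1)(t + 2)(t + 4); at t=-6 this is -480, so t increases.
s converges to its nearest critical value 4 (a local min of the s-part); t converges to -4. The iterate converges to (4, -4).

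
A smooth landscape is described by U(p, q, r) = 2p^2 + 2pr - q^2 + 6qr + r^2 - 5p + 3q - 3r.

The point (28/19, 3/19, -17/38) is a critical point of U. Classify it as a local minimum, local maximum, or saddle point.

saddle point

The Hessian is constant: H = [[4, 0, 2], [0, -2, 6], [2, 6, 2]].
Leading principal minors: Δ₁ = 4, Δ₂ = -8, Δ₃ = -152.
The minors fit neither the all-positive nor the alternating-sign pattern, so H is indefinite: a saddle point.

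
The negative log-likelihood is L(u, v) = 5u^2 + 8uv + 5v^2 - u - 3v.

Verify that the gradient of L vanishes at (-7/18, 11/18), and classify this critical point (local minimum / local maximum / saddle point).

local minimum

∇L = (10u + 8v - 1, 8u + 10v - 3); substituting (-7/18, 11/18) gives ∇L = (0, 0), so (-7/18, 11/18) is indeed a critical point.
The Hessian of L is constant: H = [[10, 8], [8, 10]].
det(H) = 10·10 − 8² = 36.
det(H) > 0 and tr(H) = 20 > 0, so H is positive definite and the point is a local minimum.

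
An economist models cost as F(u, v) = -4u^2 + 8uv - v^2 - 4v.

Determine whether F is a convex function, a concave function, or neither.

neither

F is quadratic, so its Hessian is the constant matrix H = [[-8, 8], [8, -2]].
det(H) = -48, tr(H) = -10.
det(H) < 0, so H is indefinite: neither convex nor concave.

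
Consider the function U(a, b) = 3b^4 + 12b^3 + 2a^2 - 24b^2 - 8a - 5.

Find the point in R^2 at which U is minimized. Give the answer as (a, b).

(2, -4)

U(a,b) separates as P(a) + Q(b) − 5, so its minimum is min P + min Q − 5.
P'(a) = 4a - 8 vanishes at a ∈ {2}; Q'(b) = 12b(b - 1)(b + 4) vanishes at b ∈ {-4, 0, 1}.
Local minima of P (where P''>0): P(2)=-8. Local minima of Q: Q(-4)=-384, Q(1)=-9.
So the global minimum of U is P(2) + Q(-4) − 5 = -8 − 384 − 5 = -397, attained at (2, -4).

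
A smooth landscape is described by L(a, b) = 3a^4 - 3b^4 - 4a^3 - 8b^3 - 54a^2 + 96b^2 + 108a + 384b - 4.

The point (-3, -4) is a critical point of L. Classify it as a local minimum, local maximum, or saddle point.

The mixed partial ∂²L/∂a∂b is 0, so the Hessian at any point is diag(L_aa, L_bb) = diag(12(3a^2 - 2a - 9), 12(-3b^2 - 4b + 16)).
At (-3, -4): H = diag(288, -192).
The eigenvalues have opposite signs, so H is indefinite: a saddle point.

saddle point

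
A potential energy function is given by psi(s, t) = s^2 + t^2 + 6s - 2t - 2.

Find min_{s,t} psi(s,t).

-12

psi(s,t) separates as P(s) + Q(t) − 2, so its minimum is min P + min Q − 2.
P'(s) = 2s + 6 vanishes at s ∈ {-3}; Q'(t) = 2(t - 1) vanishes at t ∈ {1}.
Local minima of P (where P''>0): P(-3)=-9. Local minima of Q: Q(1)=-1.
So the global minimum of psi is P(-3) + Q(1) − 2 = -9 − 1 − 2 = -12, attained at (-3, 1).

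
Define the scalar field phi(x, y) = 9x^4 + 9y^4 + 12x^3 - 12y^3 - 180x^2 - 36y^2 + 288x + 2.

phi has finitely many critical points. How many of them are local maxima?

1

phi separates as a function of x plus a function of y, so ∇phi=0 decouples.
∂phi/∂x = 36(x - 2)(x - 1)(x + 4) = 0 at x ∈ {-4, 1, 2}; ∂phi/∂y = 36y(y - 2)(y + 1) = 0 at y ∈ {-1, 0, 2}.
The Hessian is diagonal: diag(phi_xx, phi_yy). Second derivatives: phi_xx(-4)=1080, phi_xx(1)=-180, phi_xx(2)=216; phi_yy(-1)=108, phi_yy(0)=-72, phi_yy(2)=216.
Local maxima occur where both diagonal entries negative: (1, 0). Count: 1.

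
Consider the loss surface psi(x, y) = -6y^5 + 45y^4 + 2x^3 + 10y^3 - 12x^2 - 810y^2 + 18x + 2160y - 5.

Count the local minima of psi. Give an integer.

psi separates as a function of x plus a function of y, so ∇psi=0 decouples.
∂psi/∂x = 6(x - 3)(x - 1) = 0 at x ∈ {1, 3}; ∂psi/∂y = -30(y - 4)(y - 3)(y - 2)(y + 3) = 0 at y ∈ {-3, 2, 3, 4}.
The Hessian is diagonal: diag(psi_xx, psi_yy). Second derivatives: psi_xx(1)=-12, psi_xx(3)=12; psi_yy(-3)=6300, psi_yy(2)=-300, psi_yy(3)=180, psi_yy(4)=-420.
Local minima occur where both diagonal entries positive: (3, -3), (3, 3). Count: 2.

2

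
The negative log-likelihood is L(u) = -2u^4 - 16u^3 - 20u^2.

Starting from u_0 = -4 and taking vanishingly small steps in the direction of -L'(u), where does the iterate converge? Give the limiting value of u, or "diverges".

-1

L'(u) = -8u(u + 1)(u + 5), so L'(-4) = -96.
Gradient descent moves in the -L' direction, i.e. u is increasing.
The nearest critical point in that direction is u = -1, where L'' = 32 > 0 (a local minimum). The iterate converges there.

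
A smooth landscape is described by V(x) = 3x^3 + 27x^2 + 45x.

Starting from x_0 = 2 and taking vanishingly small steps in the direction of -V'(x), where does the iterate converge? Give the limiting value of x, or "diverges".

-1

V'(x) = 9(x + 1)(x + 5), so V'(2) = 189.
Gradient descent moves in the -V' direction, i.e. x is decreasing.
The nearest critical point in that direction is x = -1, where V'' = 36 > 0 (a local minimum). The iterate converges there.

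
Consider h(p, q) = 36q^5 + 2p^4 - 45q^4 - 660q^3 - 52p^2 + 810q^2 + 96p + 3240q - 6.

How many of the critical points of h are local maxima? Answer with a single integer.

h separates as a function of p plus a function of q, so ∇h=0 decouples.
∂h/∂p = 8(p - 3)(p - 1)(p + 4) = 0 at p ∈ {-4, 1, 3}; ∂h/∂q = 180(q - 3)(q - 2)(q + 1)(q + 3) = 0 at q ∈ {-3, -1, 2, 3}.
The Hessian is diagonal: diag(h_pp, h_qq). Second derivatives: h_pp(-4)=280, h_pp(1)=-80, h_pp(3)=112; h_qq(-3)=-10800, h_qq(-1)=4320, h_qq(2)=-2700, h_qq(3)=4320.
Local maxima occur where both diagonal entries negative: (1, -3), (1, 2). Count: 2.

2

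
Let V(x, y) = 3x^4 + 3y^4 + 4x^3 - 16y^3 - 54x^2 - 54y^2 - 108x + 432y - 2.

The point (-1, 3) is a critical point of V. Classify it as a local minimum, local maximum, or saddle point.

The mixed partial ∂²V/∂x∂y is 0, so the Hessian at any point is diag(V_xx, V_yy) = diag(12(3x^2 + 2x - 9), 12(3y^2 - 8y - 9)).
At (-1, 3): H = diag(-96, -72).
Both eigenvalues are negative, so H is negative definite: a local maximum.

local maximum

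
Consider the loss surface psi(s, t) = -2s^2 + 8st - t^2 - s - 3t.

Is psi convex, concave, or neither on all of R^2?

psi is quadratic, so its Hessian is the constant matrix H = [[-4, 8], [8, -2]].
det(H) = -56, tr(H) = -6.
det(H) < 0, so H is indefinite: neither convex nor concave.

neither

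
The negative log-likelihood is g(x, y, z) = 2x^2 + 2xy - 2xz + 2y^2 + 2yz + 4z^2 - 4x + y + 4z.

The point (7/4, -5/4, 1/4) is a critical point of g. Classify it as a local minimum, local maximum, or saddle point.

The Hessian is constant: H = [[4, 2, -2], [2, 4, 2], [-2, 2, 8]].
Leading principal minors: Δ₁ = 4, Δ₂ = 12, Δ₃ = 48.
All leading minors are positive, so H is positive definite: a local minimum.

local minimum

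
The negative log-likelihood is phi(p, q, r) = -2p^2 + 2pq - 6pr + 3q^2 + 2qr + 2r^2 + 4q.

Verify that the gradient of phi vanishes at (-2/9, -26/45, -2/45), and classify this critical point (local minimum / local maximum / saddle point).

saddle point

∇phi = (-4p + 2q - 6r, 2p + 6q + 2r + 4, -6p + 2q + 4r); substituting (-2/9, -26/45, -2/45) gives ∇phi = (0, 0, 0), so (-2/9, -26/45, -2/45) is indeed a critical point.
The Hessian is constant: H = [[-4, 2, -6], [2, 6, 2], [-6, 2, 4]].
Leading principal minors: Δ₁ = -4, Δ₂ = -28, Δ₃ = -360.
The minors fit neither the all-positive nor the alternating-sign pattern, so H is indefinite: a saddle point.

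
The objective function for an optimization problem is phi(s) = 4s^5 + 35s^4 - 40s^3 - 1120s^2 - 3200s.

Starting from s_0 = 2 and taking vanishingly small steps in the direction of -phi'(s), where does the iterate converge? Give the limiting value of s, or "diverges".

phi'(s) = 20(s - 4)(s + 2)(s + 4)(s + 5), so phi'(2) = -6720.
Gradient descent moves in the -phi' direction, i.e. s is increasing.
The nearest critical point in that direction is s = 4, where phi'' = 8640 > 0 (a local minimum). The iterate converges there.

4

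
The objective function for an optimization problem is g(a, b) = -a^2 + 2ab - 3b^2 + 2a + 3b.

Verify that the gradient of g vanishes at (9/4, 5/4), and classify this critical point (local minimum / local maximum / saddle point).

∇g = (-2a + 2b + 2, 2a - 6b + 3); substituting (9/4, 5/4) gives ∇g = (0, 0), so (9/4, 5/4) is indeed a critical point.
The Hessian of g is constant: H = [[-2, 2], [2, -6]].
det(H) = (-2)·(-6) − 2² = 8.
det(H) > 0 and tr(H) = -8 < 0, so H is negative definite and the point is a local maximum.

local maximum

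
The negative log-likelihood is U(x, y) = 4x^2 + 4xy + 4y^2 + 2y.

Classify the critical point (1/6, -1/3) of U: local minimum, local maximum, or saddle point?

local minimum

The Hessian of U is constant: H = [[8, 4], [4, 8]].
det(H) = 8·8 − 4² = 48.
det(H) > 0 and tr(H) = 16 > 0, so H is positive definite and the point is a local minimum.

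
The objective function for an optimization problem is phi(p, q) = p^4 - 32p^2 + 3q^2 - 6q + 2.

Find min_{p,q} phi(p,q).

-257

phi(p,q) separates as A(p) + B(q) + 2, so its minimum is min A + min B + 2.
A'(p) = 4p(p - 4)(p + 4) vanishes at p ∈ {-4, 0, 4}; B'(q) = 6q - 6 vanishes at q ∈ {1}.
Local minima of A (where A''>0): A(-4)=-256, A(4)=-256. Local minima of B: B(1)=-3.
So the global minimum of phi is A(-4) + B(1) + 2 = -256 − 3 + 2 = -257, attained at (-4, 1).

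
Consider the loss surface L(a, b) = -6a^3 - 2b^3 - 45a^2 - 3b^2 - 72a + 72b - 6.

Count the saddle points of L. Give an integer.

L separates as a function of a plus a function of b, so ∇L=0 decouples.
∂L/∂a = -18(a + 1)(a + 4) = 0 at a ∈ {-4, -1}; ∂L/∂b = -6(b - 3)(b + 4) = 0 at b ∈ {-4, 3}.
The Hessian is diagonal: diag(L_aa, L_bb). Second derivatives: L_aa(-4)=54, L_aa(-1)=-54; L_bb(-4)=42, L_bb(3)=-42.
Saddle points occur where the two diagonal entries have opposite signs: (-4, 3), (-1, -4). Count: 2.

2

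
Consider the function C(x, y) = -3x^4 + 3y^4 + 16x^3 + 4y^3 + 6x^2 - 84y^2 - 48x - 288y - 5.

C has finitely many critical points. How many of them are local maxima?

C separates as a function of x plus a function of y, so ∇C=0 decouples.
∂C/∂x = -12(x - 4)(x - 1)(x + 1) = 0 at x ∈ {-1, 1, 4}; ∂C/∂y = 12(y - 4)(y + 2)(y + 3) = 0 at y ∈ {-3, -2, 4}.
The Hessian is diagonal: diag(C_xx, C_yy). Second derivatives: C_xx(-1)=-120, C_xx(1)=72, C_xx(4)=-180; C_yy(-3)=84, C_yy(-2)=-72, C_yy(4)=504.
Local maxima occur where both diagonal entries negative: (-1, -2), (4, -2). Count: 2.

2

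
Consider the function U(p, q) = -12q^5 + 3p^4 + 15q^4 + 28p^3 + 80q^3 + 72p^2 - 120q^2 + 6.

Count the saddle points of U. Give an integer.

U separates as a function of p plus a function of q, so ∇U=0 decouples.
∂U/∂p = 12p(p + 3)(p + 4) = 0 at p ∈ {-4, -3, 0}; ∂U/∂q = -60q(q - 2)(q - 1)(q + 2) = 0 at q ∈ {-2, 0, 1, 2}.
The Hessian is diagonal: diag(U_pp, U_qq). Second derivatives: U_pp(-4)=48, U_pp(-3)=-36, U_pp(0)=144; U_qq(-2)=1440, U_qq(0)=-240, U_qq(1)=180, U_qq(2)=-480.
Saddle points occur where the two diagonal entries have opposite signs: (-4, 0), (-4, 2), (-3, -2), (-3, 1), (0, 0), (0, 2). Count: 6.

6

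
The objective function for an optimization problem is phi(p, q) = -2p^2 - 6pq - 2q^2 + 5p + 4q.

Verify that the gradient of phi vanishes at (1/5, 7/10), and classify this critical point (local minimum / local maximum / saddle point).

∇phi = (-4p - 6q + 5, -6p - 4q + 4); substituting (1/5, 7/10) gives ∇phi = (0, 0), so (1/5, 7/10) is indeed a critical point.
The Hessian of phi is constant: H = [[-4, -6], [-6, -4]].
det(H) = (-4)·(-4) − (-6)² = -20.
Since det(H) < 0, H is indefinite and the critical point is a saddle point.

saddle point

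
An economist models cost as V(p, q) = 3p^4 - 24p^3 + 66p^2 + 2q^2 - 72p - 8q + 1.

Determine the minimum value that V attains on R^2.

V(p,q) separates as A(p) + B(q) + 1, so its minimum is min A + min B + 1.
A'(p) = 12(p - 3)(p - 2)(p - 1) vanishes at p ∈ {1, 2, 3}; B'(q) = 4q - 8 vanishes at q ∈ {2}.
Local minima of A (where A''>0): A(1)=-27, A(3)=-27. Local minima of B: B(2)=-8.
So the global minimum of V is A(1) + B(2) + 1 = -27 − 8 + 1 = -34, attained at (1, 2).

-34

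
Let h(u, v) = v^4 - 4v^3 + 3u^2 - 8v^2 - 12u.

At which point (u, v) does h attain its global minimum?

h(u,v) separates as P(u) + Q(v), so its minimum is min P + min Q.
P'(u) = 6u - 12 vanishes at u ∈ {2}; Q'(v) = 4v(v - 4)(v + 1) vanishes at v ∈ {-1, 0, 4}.
Local minima of P (where P''>0): P(2)=-12. Local minima of Q: Q(-1)=-3, Q(4)=-128.
So the global minimum of h is P(2) + Q(4) = -12 − 128 = -140, attained at (2, 4).

(2, 4)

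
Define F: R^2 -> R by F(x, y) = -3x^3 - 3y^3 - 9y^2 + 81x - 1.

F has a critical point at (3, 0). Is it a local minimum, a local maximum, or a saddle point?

local maximum

The mixed partial ∂²F/∂x∂y is 0, so the Hessian at any point is diag(F_xx, F_yy) = diag(-18x, -18(y + 1)).
At (3, 0): H = diag(-54, -18).
Both eigenvalues are negative, so H is negative definite: a local maximum.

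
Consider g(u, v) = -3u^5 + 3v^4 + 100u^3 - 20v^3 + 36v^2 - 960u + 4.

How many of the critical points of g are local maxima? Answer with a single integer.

2

g separates as a function of u plus a function of v, so ∇g=0 decouples.
∂g/∂u = -15(u - 4)(u - 2)(u + 2)(u + 4) = 0 at u ∈ {-4, -2, 2, 4}; ∂g/∂v = 12v(v - 3)(v - 2) = 0 at v ∈ {0, 2, 3}.
The Hessian is diagonal: diag(g_uu, g_vv). Second derivatives: g_uu(-4)=1440, g_uu(-2)=-720, g_uu(2)=720, g_uu(4)=-1440; g_vv(0)=72, g_vv(2)=-24, g_vv(3)=36.
Local maxima occur where both diagonal entries negative: (-2, 2), (4, 2). Count: 2.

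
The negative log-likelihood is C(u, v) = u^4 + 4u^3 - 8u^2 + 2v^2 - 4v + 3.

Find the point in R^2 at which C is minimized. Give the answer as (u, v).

(-4, 1)

C(u,v) separates as P(u) + Q(v) + 3, so its minimum is min P + min Q + 3.
P'(u) = 4u(u - 1)(u + 4) vanishes at u ∈ {-4, 0, 1}; Q'(v) = 4v - 4 vanishes at v ∈ {1}.
Local minima of P (where P''>0): P(-4)=-128, P(1)=-3. Local minima of Q: Q(1)=-2.
So the global minimum of C is P(-4) + Q(1) + 3 = -128 − 2 + 3 = -127, attained at (-4, 1).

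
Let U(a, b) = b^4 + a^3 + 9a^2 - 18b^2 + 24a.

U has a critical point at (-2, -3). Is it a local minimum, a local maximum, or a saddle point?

local minimum

The mixed partial ∂²U/∂a∂b is 0, so the Hessian at any point is diag(U_aa, U_bb) = diag(6(a + 3), 12(b^2 - 3)).
At (-2, -3): H = diag(6, 72).
Both eigenvalues are positive, so H is positive definite: a local minimum.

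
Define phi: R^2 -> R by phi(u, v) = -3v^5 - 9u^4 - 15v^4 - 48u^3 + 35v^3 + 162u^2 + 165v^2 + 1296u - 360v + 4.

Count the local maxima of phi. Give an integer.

phi separates as a function of u plus a function of v, so ∇phi=0 decouples.
∂phi/∂u = -36(u - 3)(u + 3)(u + 4) = 0 at u ∈ {-4, -3, 3}; ∂phi/∂v = -15(v - 2)(v - 1)(v + 3)(v + 4) = 0 at v ∈ {-4, -3, 1, 2}.
The Hessian is diagonal: diag(phi_uu, phi_vv). Second derivatives: phi_uu(-4)=-252, phi_uu(-3)=216, phi_uu(3)=-1512; phi_vv(-4)=450, phi_vv(-3)=-300, phi_vv(1)=300, phi_vv(2)=-450.
Local maxima occur where both diagonal entries negative: (-4, -3), (-4, 2), (3, -3), (3, 2). Count: 4.

4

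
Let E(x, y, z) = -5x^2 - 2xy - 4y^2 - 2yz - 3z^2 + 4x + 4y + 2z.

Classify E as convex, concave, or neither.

E is quadratic, so its Hessian is the constant matrix H = [[-10, -2, 0], [-2, -8, -2], [0, -2, -6]].
Leading principal minors: -10, 76, -416.
Signs alternate −, +, − ⇒ H ≺ 0 ⇒ concave.

concave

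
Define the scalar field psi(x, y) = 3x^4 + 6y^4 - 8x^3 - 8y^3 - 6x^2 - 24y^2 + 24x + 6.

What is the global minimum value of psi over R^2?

psi(x,y) separates as P(x) + Q(y) + 6, so its minimum is min P + min Q + 6.
P'(x) = 12(x - 2)(x - 1)(x + 1) vanishes at x ∈ {-1, 1, 2}; Q'(y) = 24y(y - 2)(y + 1) vanishes at y ∈ {-1, 0, 2}.
Local minima of P (where P''>0): P(-1)=-19, P(2)=8. Local minima of Q: Q(-1)=-10, Q(2)=-64.
So the global minimum of psi is P(-1) + Q(2) + 6 = -19 − 64 + 6 = -77, attained at (-1, 2).

-77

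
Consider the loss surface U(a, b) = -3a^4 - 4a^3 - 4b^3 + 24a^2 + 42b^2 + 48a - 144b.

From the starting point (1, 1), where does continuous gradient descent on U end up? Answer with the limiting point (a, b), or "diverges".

U is separable, so gradient descent decouples: a follows -∂U/∂a, b follows -∂U/∂b.
∂U/∂a = -12(a - 2)(a + 1)(a + 2); at a=1 this is 72, so a decreases.
∂U/∂b = -12(b - 4)(b - 3); at b=1 this is -72, so b increases.
a converges to its nearest critical value -1 (a local min of the a-part); b converges to 3. The iterate converges to (-1, 3).

(-1, 3)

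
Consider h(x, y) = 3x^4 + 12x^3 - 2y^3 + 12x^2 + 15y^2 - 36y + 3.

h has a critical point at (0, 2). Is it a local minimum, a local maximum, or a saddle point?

local minimum

The mixed partial ∂²h/∂x∂y is 0, so the Hessian at any point is diag(h_xx, h_yy) = diag(12(3x^2 + 6x + 2), 6(-2y + 5)).
At (0, 2): H = diag(24, 6).
Both eigenvalues are positive, so H is positive definite: a local minimum.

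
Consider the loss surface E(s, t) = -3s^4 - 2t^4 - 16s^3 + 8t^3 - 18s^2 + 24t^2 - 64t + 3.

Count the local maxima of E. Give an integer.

E separates as a function of s plus a function of t, so ∇E=0 decouples.
∂E/∂s = -12s(s + 1)(s + 3) = 0 at s ∈ {-3, -1, 0}; ∂E/∂t = -8(t - 4)(t - 1)(t + 2) = 0 at t ∈ {-2, 1, 4}.
The Hessian is diagonal: diag(E_ss, E_tt). Second derivatives: E_ss(-3)=-72, E_ss(-1)=24, E_ss(0)=-36; E_tt(-2)=-144, E_tt(1)=72, E_tt(4)=-144.
Local maxima occur where both diagonal entries negative: (-3, -2), (-3, 4), (0, -2), (0, 4). Count: 4.

4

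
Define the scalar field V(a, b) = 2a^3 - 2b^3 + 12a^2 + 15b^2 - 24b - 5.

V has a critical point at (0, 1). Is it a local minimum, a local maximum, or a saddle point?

local minimum

The mixed partial ∂²V/∂a∂b is 0, so the Hessian at any point is diag(V_aa, V_bb) = diag(12(a + 2), 6(-2b + 5)).
At (0, 1): H = diag(24, 18).
Both eigenvalues are positive, so H is positive definite: a local minimum.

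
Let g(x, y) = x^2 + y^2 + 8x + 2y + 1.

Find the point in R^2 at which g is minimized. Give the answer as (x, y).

(-4, -1)

g(x,y) separates as P(x) + Q(y) + 1, so its minimum is min P + min Q + 1.
P'(x) = 2x + 8 vanishes at x ∈ {-4}; Q'(y) = 2y + 2 vanishes at y ∈ {-1}.
Local minima of P (where P''>0): P(-4)=-16. Local minima of Q: Q(-1)=-1.
So the global minimum of g is P(-4) + Q(-1) + 1 = -16 − 1 + 1 = -16, attained at (-4, -1).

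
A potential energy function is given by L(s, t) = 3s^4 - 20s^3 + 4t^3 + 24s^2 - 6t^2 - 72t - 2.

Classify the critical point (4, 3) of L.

local minimum

The mixed partial ∂²L/∂s∂t is 0, so the Hessian at any point is diag(L_ss, L_tt) = diag(12(3s^2 - 10s + 4), 12(2t - 1)).
At (4, 3): H = diag(144, 60).
Both eigenvalues are positive, so H is positive definite: a local minimum.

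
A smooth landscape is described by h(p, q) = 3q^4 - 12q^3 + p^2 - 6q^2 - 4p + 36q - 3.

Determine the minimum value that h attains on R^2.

-34

h(p,q) separates as A(p) + B(q) − 3, so its minimum is min A + min B − 3.
A'(p) = 2p - 4 vanishes at p ∈ {2}; B'(q) = 12(q - 3)(q - 1)(q + 1) vanishes at q ∈ {-1, 1, 3}.
Local minima of A (where A''>0): A(2)=-4. Local minima of B: B(-1)=-27, B(3)=-27.
So the global minimum of h is A(2) + B(-1) − 3 = -4 − 27 − 3 = -34, attained at (2, -1).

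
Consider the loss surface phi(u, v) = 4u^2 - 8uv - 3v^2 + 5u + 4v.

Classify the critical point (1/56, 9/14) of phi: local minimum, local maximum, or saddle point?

saddle point

The Hessian of phi is constant: H = [[8, -8], [-8, -6]].
det(H) = 8·(-6) − (-8)² = -112.
Since det(H) < 0, H is indefinite and the critical point is a saddle point.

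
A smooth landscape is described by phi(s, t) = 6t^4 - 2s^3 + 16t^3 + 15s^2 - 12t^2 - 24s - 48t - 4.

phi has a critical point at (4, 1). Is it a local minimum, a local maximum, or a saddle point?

The mixed partial ∂²phi/∂s∂t is 0, so the Hessian at any point is diag(phi_ss, phi_tt) = diag(6(-2s + 5), 24(3t^2 + 4t - 1)).
At (4, 1): H = diag(-18, 144).
The eigenvalues have opposite signs, so H is indefinite: a saddle point.

saddle point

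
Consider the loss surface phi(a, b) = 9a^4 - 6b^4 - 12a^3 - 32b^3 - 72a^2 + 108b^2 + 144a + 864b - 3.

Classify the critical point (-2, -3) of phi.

The mixed partial ∂²phi/∂a∂b is 0, so the Hessian at any point is diag(phi_aa, phi_bb) = diag(36(3a^2 - 2a - 4), 24(-3b^2 - 8b + 9)).
At (-2, -3): H = diag(432, 144).
Both eigenvalues are positive, so H is positive definite: a local minimum.

local minimum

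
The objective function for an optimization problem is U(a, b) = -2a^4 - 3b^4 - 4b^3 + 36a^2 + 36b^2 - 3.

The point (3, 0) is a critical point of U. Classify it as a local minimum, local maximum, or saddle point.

saddle point

The mixed partial ∂²U/∂a∂b is 0, so the Hessian at any point is diag(U_aa, U_bb) = diag(24(-a^2 + 3), 12(-3b^2 - 2b + 6)).
At (3, 0): H = diag(-144, 72).
The eigenvalues have opposite signs, so H is indefinite: a saddle point.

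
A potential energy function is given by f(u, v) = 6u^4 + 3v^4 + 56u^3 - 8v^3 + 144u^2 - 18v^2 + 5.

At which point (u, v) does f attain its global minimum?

f(u,v) separates as P(u) + Q(v) + 5, so its minimum is min P + min Q + 5.
P'(u) = 24u(u + 3)(u + 4) vanishes at u ∈ {-4, -3, 0}; Q'(v) = 12v(v - 3)(v + 1) vanishes at v ∈ {-1, 0, 3}.
Local minima of P (where P''>0): P(-4)=256, P(0)=0. Local minima of Q: Q(-1)=-7, Q(3)=-135.
So the global minimum of f is P(0) + Q(3) + 5 = 0 − 135 + 5 = -130, attained at (0, 3).

(0, 3)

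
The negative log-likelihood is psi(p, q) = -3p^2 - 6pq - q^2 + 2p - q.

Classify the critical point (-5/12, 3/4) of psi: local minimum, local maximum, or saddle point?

saddle point

The Hessian of psi is constant: H = [[-6, -6], [-6, -2]].
det(H) = (-6)·(-2) − (-6)² = -24.
Since det(H) < 0, H is indefinite and the critical point is a saddle point.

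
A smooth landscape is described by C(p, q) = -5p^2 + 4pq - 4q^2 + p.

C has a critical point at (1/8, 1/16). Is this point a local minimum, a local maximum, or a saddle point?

local maximum

The Hessian of C is constant: H = [[-10, 4], [4, -8]].
det(H) = (-10)·(-8) − 4² = 64.
det(H) > 0 and tr(H) = -18 < 0, so H is negative definite and the point is a local maximum.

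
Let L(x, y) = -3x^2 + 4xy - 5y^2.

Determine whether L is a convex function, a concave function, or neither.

L is quadratic, so its Hessian is the constant matrix H = [[-6, 4], [4, -10]].
det(H) = 44, tr(H) = -16.
det(H) > 0 and tr(H) < 0, so H is negative definite everywhere: concave.

concave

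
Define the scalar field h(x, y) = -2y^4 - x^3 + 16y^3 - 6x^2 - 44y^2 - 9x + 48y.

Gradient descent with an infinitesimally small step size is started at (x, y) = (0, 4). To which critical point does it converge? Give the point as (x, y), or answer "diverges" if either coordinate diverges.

h is separable, so gradient descent decouples: x follows -∂h/∂x, y follows -∂h/∂y.
∂h/∂x = -3(x + 1)(x + 3); at x=0 this is -9, so x increases.
∂h/∂y = -8(y - 3)(y - 2)(y - 1); at y=4 this is -48, so y increases.
The x-coordinate has no critical point in that direction and runs off to infinity.

diverges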